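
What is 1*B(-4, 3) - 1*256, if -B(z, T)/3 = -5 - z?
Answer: -253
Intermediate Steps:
B(z, T) = 15 + 3*z (B(z, T) = -3*(-5 - z) = 15 + 3*z)
1*B(-4, 3) - 1*256 = 1*(15 + 3*(-4)) - 1*256 = 1*(15 - 12) - 256 = 1*3 - 256 = 3 - 256 = -253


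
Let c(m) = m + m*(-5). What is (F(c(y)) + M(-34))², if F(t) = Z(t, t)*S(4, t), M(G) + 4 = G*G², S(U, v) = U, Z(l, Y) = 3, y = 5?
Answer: 1544175616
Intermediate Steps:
M(G) = -4 + G³ (M(G) = -4 + G*G² = -4 + G³)
c(m) = -4*m (c(m) = m - 5*m = -4*m)
F(t) = 12 (F(t) = 3*4 = 12)
(F(c(y)) + M(-34))² = (12 + (-4 + (-34)³))² = (12 + (-4 - 39304))² = (12 - 39308)² = (-39296)² = 1544175616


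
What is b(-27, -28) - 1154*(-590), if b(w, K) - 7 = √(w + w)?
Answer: 680867 + 3*I*√6 ≈ 6.8087e+5 + 7.3485*I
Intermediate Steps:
b(w, K) = 7 + √2*√w (b(w, K) = 7 + √(w + w) = 7 + √(2*w) = 7 + √2*√w)
b(-27, -28) - 1154*(-590) = (7 + √2*√(-27)) - 1154*(-590) = (7 + √2*(3*I*√3)) + 680860 = (7 + 3*I*√6) + 680860 = 680867 + 3*I*√6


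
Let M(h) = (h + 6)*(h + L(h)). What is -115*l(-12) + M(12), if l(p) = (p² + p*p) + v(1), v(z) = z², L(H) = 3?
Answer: -32965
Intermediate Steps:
l(p) = 1 + 2*p² (l(p) = (p² + p*p) + 1² = (p² + p²) + 1 = 2*p² + 1 = 1 + 2*p²)
M(h) = (3 + h)*(6 + h) (M(h) = (h + 6)*(h + 3) = (6 + h)*(3 + h) = (3 + h)*(6 + h))
-115*l(-12) + M(12) = -115*(1 + 2*(-12)²) + (18 + 12² + 9*12) = -115*(1 + 2*144) + (18 + 144 + 108) = -115*(1 + 288) + 270 = -115*289 + 270 = -33235 + 270 = -32965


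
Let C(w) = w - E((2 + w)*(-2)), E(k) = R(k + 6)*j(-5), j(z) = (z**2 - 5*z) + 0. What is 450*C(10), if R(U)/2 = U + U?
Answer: 1624500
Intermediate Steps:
R(U) = 4*U (R(U) = 2*(U + U) = 2*(2*U) = 4*U)
j(z) = z**2 - 5*z
E(k) = 1200 + 200*k (E(k) = (4*(k + 6))*(-5*(-5 - 5)) = (4*(6 + k))*(-5*(-10)) = (24 + 4*k)*50 = 1200 + 200*k)
C(w) = -400 + 401*w (C(w) = w - (1200 + 200*((2 + w)*(-2))) = w - (1200 + 200*(-4 - 2*w)) = w - (1200 + (-800 - 400*w)) = w - (400 - 400*w) = w + (-400 + 400*w) = -400 + 401*w)
450*C(10) = 450*(-400 + 401*10) = 450*(-400 + 4010) = 450*3610 = 1624500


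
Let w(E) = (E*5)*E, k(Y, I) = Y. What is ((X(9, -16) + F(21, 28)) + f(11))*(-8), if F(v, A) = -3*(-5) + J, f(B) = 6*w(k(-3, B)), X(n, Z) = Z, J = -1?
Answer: -2144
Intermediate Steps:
w(E) = 5*E² (w(E) = (5*E)*E = 5*E²)
f(B) = 270 (f(B) = 6*(5*(-3)²) = 6*(5*9) = 6*45 = 270)
F(v, A) = 14 (F(v, A) = -3*(-5) - 1 = 15 - 1 = 14)
((X(9, -16) + F(21, 28)) + f(11))*(-8) = ((-16 + 14) + 270)*(-8) = (-2 + 270)*(-8) = 268*(-8) = -2144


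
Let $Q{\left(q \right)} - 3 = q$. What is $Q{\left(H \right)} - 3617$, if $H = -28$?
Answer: $-3642$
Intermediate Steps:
$Q{\left(q \right)} = 3 + q$
$Q{\left(H \right)} - 3617 = \left(3 - 28\right) - 3617 = -25 - 3617 = -3642$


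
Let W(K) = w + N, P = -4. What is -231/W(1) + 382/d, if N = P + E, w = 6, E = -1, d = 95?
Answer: -21563/95 ≈ -226.98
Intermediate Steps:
N = -5 (N = -4 - 1 = -5)
W(K) = 1 (W(K) = 6 - 5 = 1)
-231/W(1) + 382/d = -231/1 + 382/95 = -231*1 + 382*(1/95) = -231 + 382/95 = -21563/95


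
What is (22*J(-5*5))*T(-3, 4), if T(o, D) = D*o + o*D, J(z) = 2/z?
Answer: 1056/25 ≈ 42.240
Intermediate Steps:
T(o, D) = 2*D*o (T(o, D) = D*o + D*o = 2*D*o)
(22*J(-5*5))*T(-3, 4) = (22*(2/((-5*5))))*(2*4*(-3)) = (22*(2/(-25)))*(-24) = (22*(2*(-1/25)))*(-24) = (22*(-2/25))*(-24) = -44/25*(-24) = 1056/25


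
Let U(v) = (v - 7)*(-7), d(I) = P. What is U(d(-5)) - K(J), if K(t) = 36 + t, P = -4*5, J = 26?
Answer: 127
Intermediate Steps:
P = -20
d(I) = -20
U(v) = 49 - 7*v (U(v) = (-7 + v)*(-7) = 49 - 7*v)
U(d(-5)) - K(J) = (49 - 7*(-20)) - (36 + 26) = (49 + 140) - 1*62 = 189 - 62 = 127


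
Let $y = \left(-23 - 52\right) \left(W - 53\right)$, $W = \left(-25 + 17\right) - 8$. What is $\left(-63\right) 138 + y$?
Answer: $-3519$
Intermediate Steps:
$W = -16$ ($W = -8 - 8 = -16$)
$y = 5175$ ($y = \left(-23 - 52\right) \left(-16 - 53\right) = \left(-75\right) \left(-69\right) = 5175$)
$\left(-63\right) 138 + y = \left(-63\right) 138 + 5175 = -8694 + 5175 = -3519$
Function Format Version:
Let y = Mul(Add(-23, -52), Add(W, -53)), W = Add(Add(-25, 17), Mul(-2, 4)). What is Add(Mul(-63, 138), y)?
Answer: -3519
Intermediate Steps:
W = -16 (W = Add(-8, -8) = -16)
y = 5175 (y = Mul(Add(-23, -52), Add(-16, -53)) = Mul(-75, -69) = 5175)
Add(Mul(-63, 138), y) = Add(Mul(-63, 138), 5175) = Add(-8694, 5175) = -3519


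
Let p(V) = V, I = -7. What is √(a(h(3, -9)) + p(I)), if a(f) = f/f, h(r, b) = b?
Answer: I*√6 ≈ 2.4495*I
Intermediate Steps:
a(f) = 1
√(a(h(3, -9)) + p(I)) = √(1 - 7) = √(-6) = I*√6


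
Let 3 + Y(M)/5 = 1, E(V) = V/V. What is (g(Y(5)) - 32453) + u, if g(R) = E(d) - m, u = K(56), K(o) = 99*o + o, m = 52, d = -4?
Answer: -26904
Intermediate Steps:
E(V) = 1
Y(M) = -10 (Y(M) = -15 + 5*1 = -15 + 5 = -10)
K(o) = 100*o
u = 5600 (u = 100*56 = 5600)
g(R) = -51 (g(R) = 1 - 1*52 = 1 - 52 = -51)
(g(Y(5)) - 32453) + u = (-51 - 32453) + 5600 = -32504 + 5600 = -26904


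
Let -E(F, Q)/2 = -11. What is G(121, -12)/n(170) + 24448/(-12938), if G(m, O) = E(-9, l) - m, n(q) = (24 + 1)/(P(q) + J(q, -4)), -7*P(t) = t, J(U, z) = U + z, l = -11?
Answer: -637446752/1132075 ≈ -563.08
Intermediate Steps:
P(t) = -t/7
E(F, Q) = 22 (E(F, Q) = -2*(-11) = 22)
n(q) = 25/(-4 + 6*q/7) (n(q) = (24 + 1)/(-q/7 + (q - 4)) = 25/(-q/7 + (-4 + q)) = 25/(-4 + 6*q/7))
G(m, O) = 22 - m
G(121, -12)/n(170) + 24448/(-12938) = (22 - 1*121)/((175/(2*(-14 + 3*170)))) + 24448/(-12938) = (22 - 121)/((175/(2*(-14 + 510)))) + 24448*(-1/12938) = -99/((175/2)/496) - 12224/6469 = -99/((175/2)*(1/496)) - 12224/6469 = -99/175/992 - 12224/6469 = -99*992/175 - 12224/6469 = -98208/175 - 12224/6469 = -637446752/1132075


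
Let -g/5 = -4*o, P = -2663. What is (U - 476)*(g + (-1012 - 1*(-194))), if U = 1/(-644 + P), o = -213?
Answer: 7993447374/3307 ≈ 2.4171e+6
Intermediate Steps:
U = -1/3307 (U = 1/(-644 - 2663) = 1/(-3307) = -1/3307 ≈ -0.00030239)
g = -4260 (g = -(-20)*(-213) = -5*852 = -4260)
(U - 476)*(g + (-1012 - 1*(-194))) = (-1/3307 - 476)*(-4260 + (-1012 - 1*(-194))) = -1574133*(-4260 + (-1012 + 194))/3307 = -1574133*(-4260 - 818)/3307 = -1574133/3307*(-5078) = 7993447374/3307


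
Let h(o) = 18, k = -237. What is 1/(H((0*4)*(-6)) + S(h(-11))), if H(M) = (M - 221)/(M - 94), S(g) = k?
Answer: -94/22057 ≈ -0.0042617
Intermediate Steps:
S(g) = -237
H(M) = (-221 + M)/(-94 + M)
1/(H((0*4)*(-6)) + S(h(-11))) = 1/((-221 + (0*4)*(-6))/(-94 + (0*4)*(-6)) - 237) = 1/((-221 + 0*(-6))/(-94 + 0*(-6)) - 237) = 1/((-221 + 0)/(-94 + 0) - 237) = 1/(-221/(-94) - 237) = 1/(-1/94*(-221) - 237) = 1/(221/94 - 237) = 1/(-22057/94) = -94/22057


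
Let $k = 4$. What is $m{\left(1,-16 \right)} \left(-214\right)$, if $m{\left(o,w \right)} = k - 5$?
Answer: $214$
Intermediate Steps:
$m{\left(o,w \right)} = -1$ ($m{\left(o,w \right)} = 4 - 5 = -1$)
$m{\left(1,-16 \right)} \left(-214\right) = \left(-1\right) \left(-214\right) = 214$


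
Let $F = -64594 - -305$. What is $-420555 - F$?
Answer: $-356266$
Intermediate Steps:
$F = -64289$ ($F = -64594 + 305 = -64289$)
$-420555 - F = -420555 - -64289 = -420555 + 64289 = -356266$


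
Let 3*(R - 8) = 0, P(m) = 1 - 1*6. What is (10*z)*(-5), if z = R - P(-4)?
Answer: -650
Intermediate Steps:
P(m) = -5 (P(m) = 1 - 6 = -5)
R = 8 (R = 8 + (1/3)*0 = 8 + 0 = 8)
z = 13 (z = 8 - 1*(-5) = 8 + 5 = 13)
(10*z)*(-5) = (10*13)*(-5) = 130*(-5) = -650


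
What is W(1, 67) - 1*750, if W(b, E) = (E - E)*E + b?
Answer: -749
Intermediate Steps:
W(b, E) = b (W(b, E) = 0*E + b = 0 + b = b)
W(1, 67) - 1*750 = 1 - 1*750 = 1 - 750 = -749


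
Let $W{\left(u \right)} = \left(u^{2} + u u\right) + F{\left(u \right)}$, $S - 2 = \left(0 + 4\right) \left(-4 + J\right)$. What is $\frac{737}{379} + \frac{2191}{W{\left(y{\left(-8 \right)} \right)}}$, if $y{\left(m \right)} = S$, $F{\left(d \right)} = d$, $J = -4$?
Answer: $\frac{2134879}{670830} \approx 3.1824$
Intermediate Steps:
$S = -30$ ($S = 2 + \left(0 + 4\right) \left(-4 - 4\right) = 2 + 4 \left(-8\right) = 2 - 32 = -30$)
$y{\left(m \right)} = -30$
$W{\left(u \right)} = u + 2 u^{2}$ ($W{\left(u \right)} = \left(u^{2} + u u\right) + u = \left(u^{2} + u^{2}\right) + u = 2 u^{2} + u = u + 2 u^{2}$)
$\frac{737}{379} + \frac{2191}{W{\left(y{\left(-8 \right)} \right)}} = \frac{737}{379} + \frac{2191}{\left(-30\right) \left(1 + 2 \left(-30\right)\right)} = 737 \cdot \frac{1}{379} + \frac{2191}{\left(-30\right) \left(1 - 60\right)} = \frac{737}{379} + \frac{2191}{\left(-30\right) \left(-59\right)} = \frac{737}{379} + \frac{2191}{1770} = \frac{2134879}{670830}$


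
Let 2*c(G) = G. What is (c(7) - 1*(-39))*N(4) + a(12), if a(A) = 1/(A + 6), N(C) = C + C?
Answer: 6121/18 ≈ 340.06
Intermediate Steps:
c(G) = G/2
N(C) = 2*C
a(A) = 1/(6 + A)
(c(7) - 1*(-39))*N(4) + a(12) = ((½)*7 - 1*(-39))*(2*4) + 1/(6 + 12) = (7/2 + 39)*8 + 1/18 = (85/2)*8 + 1/18 = 340 + 1/18 = 6121/18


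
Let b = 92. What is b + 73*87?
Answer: 6443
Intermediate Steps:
b + 73*87 = 92 + 73*87 = 92 + 6351 = 6443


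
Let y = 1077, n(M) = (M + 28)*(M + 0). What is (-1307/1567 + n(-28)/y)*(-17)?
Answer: 22219/1567 ≈ 14.179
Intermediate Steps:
n(M) = M*(28 + M) (n(M) = (28 + M)*M = M*(28 + M))
(-1307/1567 + n(-28)/y)*(-17) = (-1307/1567 - 28*(28 - 28)/1077)*(-17) = (-1307*1/1567 - 28*0*(1/1077))*(-17) = (-1307/1567 + 0*(1/1077))*(-17) = (-1307/1567 + 0)*(-17) = -1307/1567*(-17) = 22219/1567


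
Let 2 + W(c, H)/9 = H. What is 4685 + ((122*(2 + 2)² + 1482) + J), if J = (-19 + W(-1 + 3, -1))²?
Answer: 10235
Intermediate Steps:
W(c, H) = -18 + 9*H
J = 2116 (J = (-19 + (-18 + 9*(-1)))² = (-19 + (-18 - 9))² = (-19 - 27)² = (-46)² = 2116)
4685 + ((122*(2 + 2)² + 1482) + J) = 4685 + ((122*(2 + 2)² + 1482) + 2116) = 4685 + ((122*4² + 1482) + 2116) = 4685 + ((122*16 + 1482) + 2116) = 4685 + ((1952 + 1482) + 2116) = 4685 + (3434 + 2116) = 4685 + 5550 = 10235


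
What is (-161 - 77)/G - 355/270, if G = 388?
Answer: -5050/2619 ≈ -1.9282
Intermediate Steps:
(-161 - 77)/G - 355/270 = (-161 - 77)/388 - 355/270 = -238*1/388 - 355*1/270 = -119/194 - 71/54 = -5050/2619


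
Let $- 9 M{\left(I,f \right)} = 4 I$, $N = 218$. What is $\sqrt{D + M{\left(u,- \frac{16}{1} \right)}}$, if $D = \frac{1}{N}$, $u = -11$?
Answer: $\frac{\sqrt{2093018}}{654} \approx 2.2121$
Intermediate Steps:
$M{\left(I,f \right)} = - \frac{4 I}{9}$
$D = \frac{1}{218} \approx 0.0045872$
$\sqrt{D + M{\left(u,- \frac{16}{1} \right)}} = \sqrt{\frac{1}{218} - - \frac{44}{9}} = \sqrt{\frac{1}{218} + \frac{44}{9}} = \sqrt{\frac{9601}{1962}} = \frac{\sqrt{2093018}}{654}$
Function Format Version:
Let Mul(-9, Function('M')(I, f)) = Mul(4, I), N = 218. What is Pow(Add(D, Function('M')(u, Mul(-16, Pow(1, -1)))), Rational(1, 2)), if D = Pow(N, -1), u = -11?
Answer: Mul(Rational(1, 654), Pow(2093018, Rational(1, 2))) ≈ 2.2121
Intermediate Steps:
Function('M')(I, f) = Mul(Rational(-4, 9), I) (Function('M')(I, f) = Mul(Rational(-1, 9), Mul(4, I)) = Mul(Rational(-4, 9), I))
D = Rational(1, 218) (D = Pow(218, -1) = Rational(1, 218) ≈ 0.0045872)
Pow(Add(D, Function('M')(u, Mul(-16, Pow(1, -1)))), Rational(1, 2)) = Pow(Add(Rational(1, 218), Mul(Rational(-4, 9), -11)), Rational(1, 2)) = Pow(Add(Rational(1, 218), Rational(44, 9)), Rational(1, 2)) = Pow(Rational(9601, 1962), Rational(1, 2)) = Mul(Rational(1, 654), Pow(2093018, Rational(1, 2)))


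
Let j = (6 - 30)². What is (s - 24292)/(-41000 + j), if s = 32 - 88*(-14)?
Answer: 5757/10106 ≈ 0.56966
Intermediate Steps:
s = 1264 (s = 32 + 1232 = 1264)
j = 576 (j = (-24)² = 576)
(s - 24292)/(-41000 + j) = (1264 - 24292)/(-41000 + 576) = -23028/(-40424) = -23028*(-1/40424) = 5757/10106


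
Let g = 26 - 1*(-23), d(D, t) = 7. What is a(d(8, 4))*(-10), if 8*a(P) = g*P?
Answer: -1715/4 ≈ -428.75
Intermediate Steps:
g = 49 (g = 26 + 23 = 49)
a(P) = 49*P/8 (a(P) = (49*P)/8 = 49*P/8)
a(d(8, 4))*(-10) = ((49/8)*7)*(-10) = (343/8)*(-10) = -1715/4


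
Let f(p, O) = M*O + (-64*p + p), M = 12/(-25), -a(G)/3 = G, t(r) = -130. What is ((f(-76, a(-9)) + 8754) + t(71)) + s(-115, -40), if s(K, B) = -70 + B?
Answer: 332226/25 ≈ 13289.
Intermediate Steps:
a(G) = -3*G
M = -12/25 (M = 12*(-1/25) = -12/25 ≈ -0.48000)
f(p, O) = -63*p - 12*O/25 (f(p, O) = -12*O/25 + (-64*p + p) = -12*O/25 - 63*p = -63*p - 12*O/25)
((f(-76, a(-9)) + 8754) + t(71)) + s(-115, -40) = (((-63*(-76) - (-36)*(-9)/25) + 8754) - 130) + (-70 - 40) = (((4788 - 12/25*27) + 8754) - 130) - 110 = (((4788 - 324/25) + 8754) - 130) - 110 = ((119376/25 + 8754) - 130) - 110 = (338226/25 - 130) - 110 = 334976/25 - 110 = 332226/25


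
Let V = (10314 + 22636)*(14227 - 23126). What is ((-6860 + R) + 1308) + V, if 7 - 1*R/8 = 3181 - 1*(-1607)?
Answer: -293265850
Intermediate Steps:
R = -38248 (R = 56 - 8*(3181 - 1*(-1607)) = 56 - 8*(3181 + 1607) = 56 - 8*4788 = 56 - 38304 = -38248)
V = -293222050 (V = 32950*(-8899) = -293222050)
((-6860 + R) + 1308) + V = ((-6860 - 38248) + 1308) - 293222050 = (-45108 + 1308) - 293222050 = -43800 - 293222050 = -293265850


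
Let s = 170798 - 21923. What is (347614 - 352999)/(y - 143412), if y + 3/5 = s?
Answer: -8975/9104 ≈ -0.98583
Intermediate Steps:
s = 148875
y = 744372/5 (y = -⅗ + 148875 = 744372/5 ≈ 1.4887e+5)
(347614 - 352999)/(y - 143412) = (347614 - 352999)/(744372/5 - 143412) = -5385/27312/5 = -5385*5/27312 = -8975/9104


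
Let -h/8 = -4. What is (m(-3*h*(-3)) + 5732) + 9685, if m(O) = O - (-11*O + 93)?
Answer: 18780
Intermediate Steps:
h = 32 (h = -8*(-4) = 32)
m(O) = -93 + 12*O (m(O) = O - (93 - 11*O) = O + (-93 + 11*O) = -93 + 12*O)
(m(-3*h*(-3)) + 5732) + 9685 = ((-93 + 12*(-3*32*(-3))) + 5732) + 9685 = ((-93 + 12*(-96*(-3))) + 5732) + 9685 = ((-93 + 12*288) + 5732) + 9685 = ((-93 + 3456) + 5732) + 9685 = (3363 + 5732) + 9685 = 9095 + 9685 = 18780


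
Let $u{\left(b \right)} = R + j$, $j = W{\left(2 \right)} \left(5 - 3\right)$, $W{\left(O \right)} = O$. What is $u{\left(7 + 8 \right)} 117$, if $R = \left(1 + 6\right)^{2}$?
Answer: $6201$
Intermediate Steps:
$R = 49$ ($R = 7^{2} = 49$)
$j = 4$ ($j = 2 \left(5 - 3\right) = 2 \cdot 2 = 4$)
$u{\left(b \right)} = 53$ ($u{\left(b \right)} = 49 + 4 = 53$)
$u{\left(7 + 8 \right)} 117 = 53 \cdot 117 = 6201$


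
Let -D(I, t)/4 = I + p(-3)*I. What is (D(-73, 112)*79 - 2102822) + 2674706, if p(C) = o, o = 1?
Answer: 618020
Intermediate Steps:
p(C) = 1
D(I, t) = -8*I (D(I, t) = -4*(I + 1*I) = -4*(I + I) = -8*I)
(D(-73, 112)*79 - 2102822) + 2674706 = (-8*(-73)*79 - 2102822) + 2674706 = (584*79 - 2102822) + 2674706 = (46136 - 2102822) + 2674706 = -2056686 + 2674706 = 618020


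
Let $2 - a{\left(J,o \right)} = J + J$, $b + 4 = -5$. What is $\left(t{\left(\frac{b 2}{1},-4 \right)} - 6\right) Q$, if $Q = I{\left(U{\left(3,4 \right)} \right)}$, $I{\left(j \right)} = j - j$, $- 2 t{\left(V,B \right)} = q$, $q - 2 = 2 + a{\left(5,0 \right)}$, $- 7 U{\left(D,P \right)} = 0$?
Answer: $0$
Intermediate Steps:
$b = -9$ ($b = -4 - 5 = -9$)
$U{\left(D,P \right)} = 0$ ($U{\left(D,P \right)} = \left(- \frac{1}{7}\right) 0 = 0$)
$a{\left(J,o \right)} = 2 - 2 J$ ($a{\left(J,o \right)} = 2 - \left(J + J\right) = 2 - 2 J$)
$q = -4$ ($q = 2 + \left(2 + \left(2 - 10\right)\right) = 2 + \left(2 - 8\right) = 2 - 6 = -4$)
$t{\left(V,B \right)} = 2$ ($t{\left(V,B \right)} = \left(- \frac{1}{2}\right) \left(-4\right) = 2$)
$I{\left(j \right)} = 0$
$Q = 0$
$\left(t{\left(\frac{b 2}{1},-4 \right)} - 6\right) Q = \left(2 - 6\right) 0 = \left(-4\right) 0 = 0$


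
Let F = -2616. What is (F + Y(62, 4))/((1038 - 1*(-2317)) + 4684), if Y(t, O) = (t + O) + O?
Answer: -2546/8039 ≈ -0.31671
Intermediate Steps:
Y(t, O) = t + 2*O (Y(t, O) = (O + t) + O = t + 2*O)
(F + Y(62, 4))/((1038 - 1*(-2317)) + 4684) = (-2616 + (62 + 2*4))/((1038 - 1*(-2317)) + 4684) = (-2616 + (62 + 8))/((1038 + 2317) + 4684) = (-2616 + 70)/(3355 + 4684) = -2546/8039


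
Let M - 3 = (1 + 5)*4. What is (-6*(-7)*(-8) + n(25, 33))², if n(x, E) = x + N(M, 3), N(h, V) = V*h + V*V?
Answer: 48841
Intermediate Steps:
M = 27 (M = 3 + (1 + 5)*4 = 3 + 6*4 = 3 + 24 = 27)
N(h, V) = V² + V*h (N(h, V) = V*h + V² = V² + V*h)
n(x, E) = 90 + x (n(x, E) = x + 3*(3 + 27) = x + 3*30 = x + 90 = 90 + x)
(-6*(-7)*(-8) + n(25, 33))² = (-6*(-7)*(-8) + (90 + 25))² = (42*(-8) + 115)² = (-336 + 115)² = (-221)² = 48841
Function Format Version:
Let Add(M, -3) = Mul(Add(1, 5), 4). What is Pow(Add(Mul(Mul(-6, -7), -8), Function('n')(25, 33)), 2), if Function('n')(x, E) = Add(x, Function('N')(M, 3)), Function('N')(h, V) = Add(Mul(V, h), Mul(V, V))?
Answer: 48841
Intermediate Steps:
M = 27 (M = Add(3, Mul(Add(1, 5), 4)) = Add(3, Mul(6, 4)) = Add(3, 24) = 27)
Function('N')(h, V) = Add(Pow(V, 2), Mul(V, h)) (Function('N')(h, V) = Add(Mul(V, h), Pow(V, 2)) = Add(Pow(V, 2), Mul(V, h)))
Function('n')(x, E) = Add(90, x) (Function('n')(x, E) = Add(x, Mul(3, Add(3, 27))) = Add(x, Mul(3, 30)) = Add(x, 90) = Add(90, x))
Pow(Add(Mul(Mul(-6, -7), -8), Function('n')(25, 33)), 2) = Pow(Add(Mul(Mul(-6, -7), -8), Add(90, 25)), 2) = Pow(Add(Mul(42, -8), 115), 2) = Pow(Add(-336, 115), 2) = Pow(-221, 2) = 48841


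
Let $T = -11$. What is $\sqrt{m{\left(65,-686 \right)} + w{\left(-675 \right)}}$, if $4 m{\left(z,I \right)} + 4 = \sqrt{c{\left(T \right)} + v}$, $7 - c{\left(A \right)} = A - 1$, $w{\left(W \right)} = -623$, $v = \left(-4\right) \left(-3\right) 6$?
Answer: $\frac{\sqrt{-2496 + \sqrt{91}}}{2} \approx 24.932 i$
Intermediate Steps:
$v = 72$ ($v = 12 \cdot 6 = 72$)
$c{\left(A \right)} = 8 - A$ ($c{\left(A \right)} = 7 - \left(A - 1\right) = 7 - \left(-1 + A\right) = 8 - A$)
$m{\left(z,I \right)} = -1 + \frac{\sqrt{91}}{4}$ ($m{\left(z,I \right)} = -1 + \frac{\sqrt{\left(8 - -11\right) + 72}}{4} = -1 + \frac{\sqrt{\left(8 + 11\right) + 72}}{4} = -1 + \frac{\sqrt{19 + 72}}{4} = -1 + \frac{\sqrt{91}}{4}$)
$\sqrt{m{\left(65,-686 \right)} + w{\left(-675 \right)}} = \sqrt{\left(-1 + \frac{\sqrt{91}}{4}\right) - 623} = \sqrt{-624 + \frac{\sqrt{91}}{4}}$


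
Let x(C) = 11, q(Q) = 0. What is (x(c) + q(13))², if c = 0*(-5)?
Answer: 121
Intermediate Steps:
c = 0
(x(c) + q(13))² = (11 + 0)² = 11² = 121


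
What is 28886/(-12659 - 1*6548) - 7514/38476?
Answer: -627869567/369504266 ≈ -1.6992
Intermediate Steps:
28886/(-12659 - 1*6548) - 7514/38476 = 28886/(-12659 - 6548) - 7514*1/38476 = 28886/(-19207) - 3757/19238 = 28886*(-1/19207) - 3757/19238 = -28886/19207 - 3757/19238 = -627869567/369504266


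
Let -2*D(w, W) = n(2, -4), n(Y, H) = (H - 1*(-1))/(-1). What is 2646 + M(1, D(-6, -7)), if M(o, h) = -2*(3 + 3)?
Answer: 2634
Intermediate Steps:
n(Y, H) = -1 - H (n(Y, H) = (H + 1)*(-1) = (1 + H)*(-1) = -1 - H)
D(w, W) = -3/2 (D(w, W) = -(-1 - 1*(-4))/2 = -(-1 + 4)/2 = -½*3 = -3/2)
M(o, h) = -12 (M(o, h) = -2*6 = -12)
2646 + M(1, D(-6, -7)) = 2646 - 12 = 2634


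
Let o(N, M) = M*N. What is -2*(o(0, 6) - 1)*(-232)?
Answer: -464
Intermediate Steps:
-2*(o(0, 6) - 1)*(-232) = -2*(6*0 - 1)*(-232) = -2*(0 - 1)*(-232) = -2*(-1)*(-232) = 2*(-232) = -464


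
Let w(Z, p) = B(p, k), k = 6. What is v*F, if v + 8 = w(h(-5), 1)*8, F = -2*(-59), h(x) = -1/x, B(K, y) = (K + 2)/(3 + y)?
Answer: -1888/3 ≈ -629.33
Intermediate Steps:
B(K, y) = (2 + K)/(3 + y)
F = 118
w(Z, p) = 2/9 + p/9 (w(Z, p) = (2 + p)/(3 + 6) = (2 + p)/9 = 2/9 + p/9)
v = -16/3 (v = -8 + (2/9 + (⅑)*1)*8 = -8 + (2/9 + ⅑)*8 = -8 + (⅓)*8 = -8 + 8/3 = -16/3 ≈ -5.3333)
v*F = -16/3*118 = -1888/3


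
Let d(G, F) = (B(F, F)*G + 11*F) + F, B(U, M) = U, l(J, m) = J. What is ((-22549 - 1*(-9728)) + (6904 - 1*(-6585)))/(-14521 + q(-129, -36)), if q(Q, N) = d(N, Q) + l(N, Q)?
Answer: -668/11461 ≈ -0.058285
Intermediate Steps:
d(G, F) = 12*F + F*G (d(G, F) = (F*G + 11*F) + F = (11*F + F*G) + F = 12*F + F*G)
q(Q, N) = N + Q*(12 + N) (q(Q, N) = Q*(12 + N) + N = N + Q*(12 + N))
((-22549 - 1*(-9728)) + (6904 - 1*(-6585)))/(-14521 + q(-129, -36)) = ((-22549 - 1*(-9728)) + (6904 - 1*(-6585)))/(-14521 + (-36 + 12*(-129) - 36*(-129))) = ((-22549 + 9728) + (6904 + 6585))/(-14521 + (-36 - 1548 + 4644)) = (-12821 + 13489)/(-14521 + 3060) = 668/(-11461) = 668*(-1/11461) = -668/11461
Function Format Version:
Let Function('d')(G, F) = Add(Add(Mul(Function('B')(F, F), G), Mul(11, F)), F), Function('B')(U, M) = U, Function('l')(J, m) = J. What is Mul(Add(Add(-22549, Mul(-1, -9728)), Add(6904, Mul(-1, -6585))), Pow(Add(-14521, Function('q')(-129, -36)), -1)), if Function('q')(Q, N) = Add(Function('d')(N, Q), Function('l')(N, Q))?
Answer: Rational(-668, 11461) ≈ -0.058285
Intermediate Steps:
Function('d')(G, F) = Add(Mul(12, F), Mul(F, G)) (Function('d')(G, F) = Add(Add(Mul(F, G), Mul(11, F)), F) = Add(Add(Mul(11, F), Mul(F, G)), F) = Add(Mul(12, F), Mul(F, G)))
Function('q')(Q, N) = Add(N, Mul(Q, Add(12, N))) (Function('q')(Q, N) = Add(Mul(Q, Add(12, N)), N) = Add(N, Mul(Q, Add(12, N))))
Mul(Add(Add(-22549, Mul(-1, -9728)), Add(6904, Mul(-1, -6585))), Pow(Add(-14521, Function('q')(-129, -36)), -1)) = Mul(Add(Add(-22549, Mul(-1, -9728)), Add(6904, Mul(-1, -6585))), Pow(Add(-14521, Add(-36, Mul(12, -129), Mul(-36, -129))), -1)) = Mul(Add(Add(-22549, 9728), Add(6904, 6585)), Pow(Add(-14521, Add(-36, -1548, 4644)), -1)) = Mul(Add(-12821, 13489), Pow(Add(-14521, 3060), -1)) = Mul(668, Pow(-11461, -1)) = Mul(668, Rational(-1, 11461)) = Rational(-668, 11461)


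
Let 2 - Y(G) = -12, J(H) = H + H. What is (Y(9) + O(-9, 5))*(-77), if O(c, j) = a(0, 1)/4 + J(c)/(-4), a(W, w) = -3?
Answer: -5467/4 ≈ -1366.8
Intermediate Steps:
J(H) = 2*H
Y(G) = 14 (Y(G) = 2 - 1*(-12) = 2 + 12 = 14)
O(c, j) = -¾ - c/2 (O(c, j) = -3/4 + (2*c)/(-4) = -3*¼ + (2*c)*(-¼) = -¾ - c/2)
(Y(9) + O(-9, 5))*(-77) = (14 + (-¾ - ½*(-9)))*(-77) = (14 + (-¾ + 9/2))*(-77) = (14 + 15/4)*(-77) = (71/4)*(-77) = -5467/4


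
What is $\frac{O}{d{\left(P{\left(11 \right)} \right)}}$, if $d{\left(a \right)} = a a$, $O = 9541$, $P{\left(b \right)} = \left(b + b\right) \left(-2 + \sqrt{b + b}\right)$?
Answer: $\frac{9541}{484 \left(2 - \sqrt{22}\right)^{2}} \approx 2.7234$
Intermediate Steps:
$P{\left(b \right)} = 2 b \left(-2 + \sqrt{2} \sqrt{b}\right)$ ($P{\left(b \right)} = 2 b \left(-2 + \sqrt{2 b}\right) = 2 b \left(-2 + \sqrt{2} \sqrt{b}\right)$)
$d{\left(a \right)} = a^{2}$
$\frac{O}{d{\left(P{\left(11 \right)} \right)}} = \frac{9541}{\left(\left(-4\right) 11 + 2 \sqrt{2} \cdot 11^{\frac{3}{2}}\right)^{2}} = \frac{9541}{\left(-44 + 2 \sqrt{2} \cdot 11 \sqrt{11}\right)^{2}} = \frac{9541}{\left(-44 + 22 \sqrt{22}\right)^{2}}$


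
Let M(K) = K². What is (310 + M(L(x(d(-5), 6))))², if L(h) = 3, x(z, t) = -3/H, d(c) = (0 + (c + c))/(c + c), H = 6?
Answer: 101761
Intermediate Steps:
d(c) = 1 (d(c) = (0 + 2*c)/((2*c)) = (2*c)*(1/(2*c)) = 1)
x(z, t) = -½ (x(z, t) = -3/6 = -3*⅙ = -½)
(310 + M(L(x(d(-5), 6))))² = (310 + 3²)² = (310 + 9)² = 319² = 101761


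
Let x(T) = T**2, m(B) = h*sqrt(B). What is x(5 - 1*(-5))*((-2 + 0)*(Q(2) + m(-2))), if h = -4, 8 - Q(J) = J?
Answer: -1200 + 800*I*sqrt(2) ≈ -1200.0 + 1131.4*I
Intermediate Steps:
Q(J) = 8 - J
m(B) = -4*sqrt(B)
x(5 - 1*(-5))*((-2 + 0)*(Q(2) + m(-2))) = (5 - 1*(-5))**2*((-2 + 0)*((8 - 1*2) - 4*I*sqrt(2))) = (5 + 5)**2*(-2*((8 - 2) - 4*I*sqrt(2))) = 10**2*(-2*(6 - 4*I*sqrt(2))) = 100*(-12 + 8*I*sqrt(2)) = -1200 + 800*I*sqrt(2)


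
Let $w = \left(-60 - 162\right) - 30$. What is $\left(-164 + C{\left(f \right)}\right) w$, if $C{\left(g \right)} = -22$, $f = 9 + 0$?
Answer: $46872$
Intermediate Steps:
$f = 9$
$w = -252$ ($w = -222 - 30 = -252$)
$\left(-164 + C{\left(f \right)}\right) w = \left(-164 - 22\right) \left(-252\right) = \left(-186\right) \left(-252\right) = 46872$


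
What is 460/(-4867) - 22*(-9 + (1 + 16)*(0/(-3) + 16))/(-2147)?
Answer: 27172842/10449449 ≈ 2.6004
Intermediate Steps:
460/(-4867) - 22*(-9 + (1 + 16)*(0/(-3) + 16))/(-2147) = 460*(-1/4867) - 22*(-9 + 17*(0*(-1/3) + 16))*(-1/2147) = -460/4867 - 22*(-9 + 17*(0 + 16))*(-1/2147) = -460/4867 - 22*(-9 + 17*16)*(-1/2147) = -460/4867 - 22*(-9 + 272)*(-1/2147) = -460/4867 - 22*263*(-1/2147) = -460/4867 - 5786*(-1/2147) = -460/4867 + 5786/2147 = 27172842/10449449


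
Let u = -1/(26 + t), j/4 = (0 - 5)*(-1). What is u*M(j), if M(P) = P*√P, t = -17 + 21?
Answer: -4*√5/3 ≈ -2.9814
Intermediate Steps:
t = 4
j = 20 (j = 4*((0 - 5)*(-1)) = 4*(-5*(-1)) = 4*5 = 20)
u = -1/30 (u = -1/(26 + 4) = -1/30 ≈ -0.033333)
M(P) = P^(3/2)
u*M(j) = -4*√5/3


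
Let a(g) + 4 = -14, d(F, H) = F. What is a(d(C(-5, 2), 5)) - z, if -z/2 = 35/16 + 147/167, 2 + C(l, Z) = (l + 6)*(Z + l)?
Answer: -15851/1336 ≈ -11.865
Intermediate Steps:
C(l, Z) = -2 + (6 + l)*(Z + l) (C(l, Z) = -2 + (l + 6)*(Z + l) = -2 + (6 + l)*(Z + l))
a(g) = -18 (a(g) = -4 - 14 = -18)
z = -8197/1336 (z = -2*(35/16 + 147/167) = -2*8197/2672 = -8197/1336 ≈ -6.1355)
a(d(C(-5, 2), 5)) - z = -18 - 1*(-8197/1336) = -18 + 8197/1336 = -15851/1336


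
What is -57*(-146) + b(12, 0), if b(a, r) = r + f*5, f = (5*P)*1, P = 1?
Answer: 8347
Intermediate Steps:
f = 5 (f = (5*1)*1 = 5*1 = 5)
b(a, r) = 25 + r (b(a, r) = r + 5*5 = r + 25 = 25 + r)
-57*(-146) + b(12, 0) = -57*(-146) + (25 + 0) = 8322 + 25 = 8347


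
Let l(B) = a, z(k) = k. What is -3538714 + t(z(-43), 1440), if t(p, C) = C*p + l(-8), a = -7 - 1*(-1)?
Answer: -3600640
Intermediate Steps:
a = -6 (a = -7 + 1 = -6)
l(B) = -6
t(p, C) = -6 + C*p (t(p, C) = C*p - 6 = -6 + C*p)
-3538714 + t(z(-43), 1440) = -3538714 + (-6 + 1440*(-43)) = -3538714 + (-6 - 61920) = -3538714 - 61926 = -3600640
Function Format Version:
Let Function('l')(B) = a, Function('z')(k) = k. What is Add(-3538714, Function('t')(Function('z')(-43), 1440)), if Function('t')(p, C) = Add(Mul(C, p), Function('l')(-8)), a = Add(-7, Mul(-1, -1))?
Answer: -3600640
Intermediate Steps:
a = -6 (a = Add(-7, 1) = -6)
Function('l')(B) = -6
Function('t')(p, C) = Add(-6, Mul(C, p)) (Function('t')(p, C) = Add(Mul(C, p), -6) = Add(-6, Mul(C, p)))
Add(-3538714, Function('t')(Function('z')(-43), 1440)) = Add(-3538714, Add(-6, Mul(1440, -43))) = Add(-3538714, Add(-6, -61920)) = Add(-3538714, -61926) = -3600640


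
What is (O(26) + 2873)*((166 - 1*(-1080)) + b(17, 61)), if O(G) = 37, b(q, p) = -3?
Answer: 3617130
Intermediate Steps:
(O(26) + 2873)*((166 - 1*(-1080)) + b(17, 61)) = (37 + 2873)*((166 - 1*(-1080)) - 3) = 2910*((166 + 1080) - 3) = 2910*(1246 - 3) = 2910*1243 = 3617130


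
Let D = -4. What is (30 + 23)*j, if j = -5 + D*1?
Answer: -477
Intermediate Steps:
j = -9 (j = -5 - 4*1 = -5 - 4 = -9)
(30 + 23)*j = (30 + 23)*(-9) = 53*(-9) = -477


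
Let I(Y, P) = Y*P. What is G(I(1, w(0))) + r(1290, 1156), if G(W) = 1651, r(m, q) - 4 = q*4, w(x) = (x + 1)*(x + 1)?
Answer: 6279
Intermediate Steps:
w(x) = (1 + x)**2 (w(x) = (1 + x)*(1 + x) = (1 + x)**2)
I(Y, P) = P*Y
r(m, q) = 4 + 4*q (r(m, q) = 4 + q*4 = 4 + 4*q)
G(I(1, w(0))) + r(1290, 1156) = 1651 + (4 + 4*1156) = 1651 + (4 + 4624) = 1651 + 4628 = 6279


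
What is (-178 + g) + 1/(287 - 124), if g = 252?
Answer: 12063/163 ≈ 74.006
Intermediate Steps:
(-178 + g) + 1/(287 - 124) = (-178 + 252) + 1/(287 - 124) = 74 + 1/163 = 12063/163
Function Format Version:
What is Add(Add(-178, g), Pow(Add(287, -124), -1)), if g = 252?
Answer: Rational(12063, 163) ≈ 74.006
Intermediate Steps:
Add(Add(-178, g), Pow(Add(287, -124), -1)) = Add(Add(-178, 252), Pow(Add(287, -124), -1)) = Add(74, Pow(163, -1)) = Add(74, Rational(1, 163)) = Rational(12063, 163)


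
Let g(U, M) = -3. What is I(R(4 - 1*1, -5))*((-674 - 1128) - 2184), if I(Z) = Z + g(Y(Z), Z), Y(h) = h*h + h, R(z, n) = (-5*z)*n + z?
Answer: -298950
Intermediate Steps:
R(z, n) = z - 5*n*z (R(z, n) = -5*n*z + z = z - 5*n*z)
Y(h) = h + h² (Y(h) = h² + h = h + h²)
I(Z) = -3 + Z (I(Z) = Z - 3 = -3 + Z)
I(R(4 - 1*1, -5))*((-674 - 1128) - 2184) = (-3 + (4 - 1*1)*(1 - 5*(-5)))*((-674 - 1128) - 2184) = (-3 + (4 - 1)*(1 + 25))*(-1802 - 2184) = (-3 + 3*26)*(-3986) = (-3 + 78)*(-3986) = 75*(-3986) = -298950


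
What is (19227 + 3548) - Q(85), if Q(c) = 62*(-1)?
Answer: 22837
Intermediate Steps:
Q(c) = -62
(19227 + 3548) - Q(85) = (19227 + 3548) - 1*(-62) = 22775 + 62 = 22837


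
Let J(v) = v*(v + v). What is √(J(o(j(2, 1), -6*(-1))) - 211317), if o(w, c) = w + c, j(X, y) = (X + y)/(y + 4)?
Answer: I*√5280747/5 ≈ 459.6*I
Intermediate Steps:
j(X, y) = (X + y)/(4 + y)
o(w, c) = c + w
J(v) = 2*v² (J(v) = v*(2*v) = 2*v²)
√(J(o(j(2, 1), -6*(-1))) - 211317) = √(2*(-6*(-1) + (2 + 1)/(4 + 1))² - 211317) = √(2*(6 + 3/5)² - 211317) = √(2*(6 + (⅕)*3)² - 211317) = √(2*(6 + ⅗)² - 211317) = √(2*(33/5)² - 211317) = √(2*(1089/25) - 211317) = √(2178/25 - 211317) = √(-5280747/25) = I*√5280747/5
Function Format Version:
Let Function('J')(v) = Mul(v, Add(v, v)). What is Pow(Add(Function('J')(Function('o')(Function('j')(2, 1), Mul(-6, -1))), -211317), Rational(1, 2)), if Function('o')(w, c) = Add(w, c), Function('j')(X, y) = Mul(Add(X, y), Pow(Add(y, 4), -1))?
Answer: Mul(Rational(1, 5), I, Pow(5280747, Rational(1, 2))) ≈ Mul(459.60, I)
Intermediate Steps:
Function('j')(X, y) = Mul(Pow(Add(4, y), -1), Add(X, y)) (Function('j')(X, y) = Mul(Add(X, y), Pow(Add(4, y), -1)) = Mul(Pow(Add(4, y), -1), Add(X, y)))
Function('o')(w, c) = Add(c, w)
Function('J')(v) = Mul(2, Pow(v, 2)) (Function('J')(v) = Mul(v, Mul(2, v)) = Mul(2, Pow(v, 2)))
Pow(Add(Function('J')(Function('o')(Function('j')(2, 1), Mul(-6, -1))), -211317), Rational(1, 2)) = Pow(Add(Mul(2, Pow(Add(Mul(-6, -1), Mul(Pow(Add(4, 1), -1), Add(2, 1))), 2)), -211317), Rational(1, 2)) = Pow(Add(Mul(2, Pow(Add(6, Mul(Pow(5, -1), 3)), 2)), -211317), Rational(1, 2)) = Pow(Add(Mul(2, Pow(Add(6, Mul(Rational(1, 5), 3)), 2)), -211317), Rational(1, 2)) = Pow(Add(Mul(2, Pow(Add(6, Rational(3, 5)), 2)), -211317), Rational(1, 2)) = Pow(Add(Mul(2, Pow(Rational(33, 5), 2)), -211317), Rational(1, 2)) = Pow(Add(Mul(2, Rational(1089, 25)), -211317), Rational(1, 2)) = Pow(Add(Rational(2178, 25), -211317), Rational(1, 2)) = Pow(Rational(-5280747, 25), Rational(1, 2)) = Mul(Rational(1, 5), I, Pow(5280747, Rational(1, 2)))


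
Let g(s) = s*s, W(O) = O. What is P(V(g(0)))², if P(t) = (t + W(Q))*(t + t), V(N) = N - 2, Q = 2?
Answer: 0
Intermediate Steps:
g(s) = s²
V(N) = -2 + N
P(t) = 2*t*(2 + t) (P(t) = (t + 2)*(t + t) = (2 + t)*(2*t) = 2*t*(2 + t))
P(V(g(0)))² = (2*(-2 + 0²)*(2 + (-2 + 0²)))² = (2*(-2 + 0)*(2 + (-2 + 0)))² = (2*(-2)*(2 - 2))² = (2*(-2)*0)² = 0² = 0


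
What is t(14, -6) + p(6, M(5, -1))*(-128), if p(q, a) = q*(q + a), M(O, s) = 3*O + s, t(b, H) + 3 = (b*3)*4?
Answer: -15195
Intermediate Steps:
t(b, H) = -3 + 12*b (t(b, H) = -3 + (b*3)*4 = -3 + (3*b)*4 = -3 + 12*b)
M(O, s) = s + 3*O
p(q, a) = q*(a + q)
t(14, -6) + p(6, M(5, -1))*(-128) = (-3 + 12*14) + (6*((-1 + 3*5) + 6))*(-128) = (-3 + 168) + (6*((-1 + 15) + 6))*(-128) = 165 + (6*(14 + 6))*(-128) = 165 + (6*20)*(-128) = 165 + 120*(-128) = 165 - 15360 = -15195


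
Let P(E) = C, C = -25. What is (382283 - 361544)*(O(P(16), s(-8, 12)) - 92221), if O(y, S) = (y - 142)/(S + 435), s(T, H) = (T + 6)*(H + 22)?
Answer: -701917137486/367 ≈ -1.9126e+9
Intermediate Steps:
P(E) = -25
s(T, H) = (6 + T)*(22 + H)
O(y, S) = (-142 + y)/(435 + S)
(382283 - 361544)*(O(P(16), s(-8, 12)) - 92221) = (382283 - 361544)*((-142 - 25)/(435 + (132 + 6*12 + 22*(-8) + 12*(-8))) - 92221) = 20739*(-167/(435 + (132 + 72 - 176 - 96)) - 92221) = 20739*(-167/(435 - 68) - 92221) = 20739*(-167/367 - 92221) = 20739*(-33845274/367) = -701917137486/367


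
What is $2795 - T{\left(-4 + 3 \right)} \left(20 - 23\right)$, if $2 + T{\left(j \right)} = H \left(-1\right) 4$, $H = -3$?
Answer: $2825$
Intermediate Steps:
$T{\left(j \right)} = 10$ ($T{\left(j \right)} = -2 + \left(-3\right) \left(-1\right) 4 = -2 + 3 \cdot 4 = -2 + 12 = 10$)
$2795 - T{\left(-4 + 3 \right)} \left(20 - 23\right) = 2795 - 10 \left(20 - 23\right) = 2795 - 10 \left(-3\right) = 2795 - -30 = 2795 + 30 = 2825$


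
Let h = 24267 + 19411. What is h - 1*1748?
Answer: 41930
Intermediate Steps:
h = 43678
h - 1*1748 = 43678 - 1*1748 = 43678 - 1748 = 41930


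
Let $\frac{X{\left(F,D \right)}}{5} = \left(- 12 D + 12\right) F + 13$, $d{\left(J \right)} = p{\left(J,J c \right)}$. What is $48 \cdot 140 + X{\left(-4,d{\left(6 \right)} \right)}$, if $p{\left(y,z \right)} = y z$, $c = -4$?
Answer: $-28015$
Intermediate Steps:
$d{\left(J \right)} = - 4 J^{2}$ ($d{\left(J \right)} = J J \left(-4\right) = J \left(- 4 J\right) = - 4 J^{2}$)
$X{\left(F,D \right)} = 65 + 5 F \left(12 - 12 D\right)$ ($X{\left(F,D \right)} = 5 \left(\left(- 12 D + 12\right) F + 13\right) = 5 \left(\left(12 - 12 D\right) F + 13\right) = 5 \left(F \left(12 - 12 D\right) + 13\right) = 5 \left(13 + F \left(12 - 12 D\right)\right) = 65 + 5 F \left(12 - 12 D\right)$)
$48 \cdot 140 + X{\left(-4,d{\left(6 \right)} \right)} = 48 \cdot 140 + \left(65 + 60 \left(-4\right) - 60 \left(- 4 \cdot 6^{2}\right) \left(-4\right)\right) = 6720 - \left(175 + 60 \left(\left(-4\right) 36\right) \left(-4\right)\right) = 6720 - \left(175 + 34560\right) = 6720 - 34735 = -28015$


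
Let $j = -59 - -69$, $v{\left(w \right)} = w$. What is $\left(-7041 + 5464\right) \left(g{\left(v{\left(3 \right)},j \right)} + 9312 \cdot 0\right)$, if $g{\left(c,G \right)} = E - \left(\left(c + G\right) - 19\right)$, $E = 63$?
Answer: $-108813$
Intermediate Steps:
$j = 10$ ($j = -59 + 69 = 10$)
$g{\left(c,G \right)} = 82 - G - c$ ($g{\left(c,G \right)} = 63 - \left(\left(c + G\right) - 19\right) = 63 - \left(\left(G + c\right) - 19\right) = 63 - \left(-19 + G + c\right) = 82 - G - c$)
$\left(-7041 + 5464\right) \left(g{\left(v{\left(3 \right)},j \right)} + 9312 \cdot 0\right) = \left(-7041 + 5464\right) \left(\left(82 - 10 - 3\right) + 9312 \cdot 0\right) = - 1577 \left(\left(82 - 10 - 3\right) + 0\right) = - 1577 \left(69 + 0\right) = \left(-1577\right) 69 = -108813$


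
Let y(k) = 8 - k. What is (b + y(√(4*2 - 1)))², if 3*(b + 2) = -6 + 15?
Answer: (9 - √7)² ≈ 40.376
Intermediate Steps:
b = 1 (b = -2 + (-6 + 15)/3 = -2 + (⅓)*9 = -2 + 3 = 1)
(b + y(√(4*2 - 1)))² = (1 + (8 - √(4*2 - 1)))² = (1 + (8 - √(8 - 1)))² = (1 + (8 - √7))² = (9 - √7)²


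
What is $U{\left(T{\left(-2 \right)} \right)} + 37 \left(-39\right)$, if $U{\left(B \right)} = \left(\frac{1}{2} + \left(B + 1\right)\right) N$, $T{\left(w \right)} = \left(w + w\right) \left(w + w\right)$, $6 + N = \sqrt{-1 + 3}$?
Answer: $-1548 + \frac{35 \sqrt{2}}{2} \approx -1523.3$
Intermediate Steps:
$N = -6 + \sqrt{2}$ ($N = -6 + \sqrt{-1 + 3} = -6 + \sqrt{2} \approx -4.5858$)
$T{\left(w \right)} = 4 w^{2}$ ($T{\left(w \right)} = 2 w 2 w = 4 w^{2}$)
$U{\left(B \right)} = \left(-6 + \sqrt{2}\right) \left(\frac{3}{2} + B\right)$ ($U{\left(B \right)} = \left(\frac{1}{2} + \left(B + 1\right)\right) \left(-6 + \sqrt{2}\right) = \left(\frac{1}{2} + \left(1 + B\right)\right) \left(-6 + \sqrt{2}\right) = \left(\frac{3}{2} + B\right) \left(-6 + \sqrt{2}\right) = \left(-6 + \sqrt{2}\right) \left(\frac{3}{2} + B\right)$)
$U{\left(T{\left(-2 \right)} \right)} + 37 \left(-39\right) = - \frac{\left(3 + 2 \cdot 4 \left(-2\right)^{2}\right) \left(6 - \sqrt{2}\right)}{2} + 37 \left(-39\right) = - \frac{\left(3 + 2 \cdot 4 \cdot 4\right) \left(6 - \sqrt{2}\right)}{2} - 1443 = - \frac{\left(3 + 2 \cdot 16\right) \left(6 - \sqrt{2}\right)}{2} - 1443 = - \frac{\left(3 + 32\right) \left(6 - \sqrt{2}\right)}{2} - 1443 = \left(- \frac{1}{2}\right) 35 \left(6 - \sqrt{2}\right) - 1443 = \left(-105 + \frac{35 \sqrt{2}}{2}\right) - 1443 = -1548 + \frac{35 \sqrt{2}}{2}$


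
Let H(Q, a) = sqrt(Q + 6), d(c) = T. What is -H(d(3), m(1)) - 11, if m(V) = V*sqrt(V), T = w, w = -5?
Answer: -12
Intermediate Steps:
T = -5
d(c) = -5
m(V) = V**(3/2)
H(Q, a) = sqrt(6 + Q)
-H(d(3), m(1)) - 11 = -sqrt(6 - 5) - 11 = -sqrt(1) - 11 = -1*1 - 11 = -1 - 11 = -12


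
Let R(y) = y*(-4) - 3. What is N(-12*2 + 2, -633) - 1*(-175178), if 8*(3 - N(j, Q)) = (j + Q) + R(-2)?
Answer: 701049/4 ≈ 1.7526e+5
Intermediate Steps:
R(y) = -3 - 4*y (R(y) = -4*y - 3 = -3 - 4*y)
N(j, Q) = 19/8 - Q/8 - j/8 (N(j, Q) = 3 - ((j + Q) + (-3 - 4*(-2)))/8 = 3 - ((Q + j) + (-3 + 8))/8 = 3 - ((Q + j) + 5)/8 = 3 - (5 + Q + j)/8 = 3 + (-5/8 - Q/8 - j/8) = 19/8 - Q/8 - j/8)
N(-12*2 + 2, -633) - 1*(-175178) = (19/8 - ⅛*(-633) - (-12*2 + 2)/8) - 1*(-175178) = (19/8 + 633/8 - (-24 + 2)/8) + 175178 = (19/8 + 633/8 - ⅛*(-22)) + 175178 = (19/8 + 633/8 + 11/4) + 175178 = 337/4 + 175178 = 701049/4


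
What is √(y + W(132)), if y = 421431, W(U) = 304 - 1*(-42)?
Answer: √421777 ≈ 649.44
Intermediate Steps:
W(U) = 346 (W(U) = 304 + 42 = 346)
√(y + W(132)) = √(421431 + 346) = √421777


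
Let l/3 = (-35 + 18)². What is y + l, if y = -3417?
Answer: -2550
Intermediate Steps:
l = 867 (l = 3*(-35 + 18)² = 3*(-17)² = 3*289 = 867)
y + l = -3417 + 867 = -2550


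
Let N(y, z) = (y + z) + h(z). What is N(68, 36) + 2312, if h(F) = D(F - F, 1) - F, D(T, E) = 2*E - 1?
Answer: 2381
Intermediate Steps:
D(T, E) = -1 + 2*E
h(F) = 1 - F (h(F) = (-1 + 2*1) - F = (-1 + 2) - F = 1 - F)
N(y, z) = 1 + y (N(y, z) = (y + z) + (1 - z) = 1 + y)
N(68, 36) + 2312 = (1 + 68) + 2312 = 69 + 2312 = 2381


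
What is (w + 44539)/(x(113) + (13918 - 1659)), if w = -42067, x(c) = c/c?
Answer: 618/3065 ≈ 0.20163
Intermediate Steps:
x(c) = 1
(w + 44539)/(x(113) + (13918 - 1659)) = (-42067 + 44539)/(1 + (13918 - 1659)) = 2472/(1 + 12259) = 2472/12260 = 2472*(1/12260) = 618/3065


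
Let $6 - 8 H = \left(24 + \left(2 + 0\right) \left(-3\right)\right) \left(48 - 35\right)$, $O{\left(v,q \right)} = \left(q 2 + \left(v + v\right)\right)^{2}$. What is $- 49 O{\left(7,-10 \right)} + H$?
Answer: $- \frac{3585}{2} \approx -1792.5$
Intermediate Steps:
$O{\left(v,q \right)} = \left(2 q + 2 v\right)^{2}$
$H = - \frac{57}{2}$ ($H = \frac{3}{4} - \frac{\left(24 + \left(2 + 0\right) \left(-3\right)\right) \left(48 - 35\right)}{8} = \frac{3}{4} - \frac{\left(24 + 2 \left(-3\right)\right) 13}{8} = \frac{3}{4} - \frac{\left(24 - 6\right) 13}{8} = \frac{3}{4} - \frac{18 \cdot 13}{8} = \frac{3}{4} - \frac{117}{4} = - \frac{57}{2} \approx -28.5$)
$- 49 O{\left(7,-10 \right)} + H = - 49 \cdot 4 \left(-10 + 7\right)^{2} - \frac{57}{2} = - 49 \cdot 4 \left(-3\right)^{2} - \frac{57}{2} = - 49 \cdot 4 \cdot 9 - \frac{57}{2} = \left(-49\right) 36 - \frac{57}{2} = -1764 - \frac{57}{2} = - \frac{3585}{2}$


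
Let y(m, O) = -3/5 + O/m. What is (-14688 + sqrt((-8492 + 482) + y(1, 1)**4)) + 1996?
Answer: -12692 + I*sqrt(5006234)/25 ≈ -12692.0 + 89.498*I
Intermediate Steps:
y(m, O) = -3/5 + O/m (y(m, O) = -3*1/5 + O/m = -3/5 + O/m)
(-14688 + sqrt((-8492 + 482) + y(1, 1)**4)) + 1996 = (-14688 + sqrt((-8492 + 482) + (-3/5 + 1/1)**4)) + 1996 = (-14688 + sqrt(-8010 + (-3/5 + 1*1)**4)) + 1996 = (-14688 + sqrt(-8010 + (-3/5 + 1)**4)) + 1996 = (-14688 + sqrt(-8010 + (2/5)**4)) + 1996 = (-14688 + sqrt(-8010 + 16/625)) + 1996 = (-14688 + sqrt(-5006234/625)) + 1996 = (-14688 + I*sqrt(5006234)/25) + 1996 = -12692 + I*sqrt(5006234)/25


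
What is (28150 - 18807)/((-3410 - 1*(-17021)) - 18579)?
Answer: -9343/4968 ≈ -1.8806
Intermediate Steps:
(28150 - 18807)/((-3410 - 1*(-17021)) - 18579) = 9343/((-3410 + 17021) - 18579) = 9343/(13611 - 18579) = 9343/(-4968) = 9343*(-1/4968) = -9343/4968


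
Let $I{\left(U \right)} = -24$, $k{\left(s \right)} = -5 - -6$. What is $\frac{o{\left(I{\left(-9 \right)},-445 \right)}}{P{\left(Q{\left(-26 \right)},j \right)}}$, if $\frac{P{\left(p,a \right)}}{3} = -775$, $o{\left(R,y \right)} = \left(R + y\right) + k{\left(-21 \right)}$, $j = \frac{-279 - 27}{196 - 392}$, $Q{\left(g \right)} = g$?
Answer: $\frac{156}{775} \approx 0.20129$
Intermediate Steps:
$k{\left(s \right)} = 1$ ($k{\left(s \right)} = -5 + 6 = 1$)
$j = \frac{153}{98}$ ($j = - \frac{306}{-196} = \left(-306\right) \left(- \frac{1}{196}\right) = \frac{153}{98} \approx 1.5612$)
$o{\left(R,y \right)} = 1 + R + y$ ($o{\left(R,y \right)} = \left(R + y\right) + 1 = 1 + R + y$)
$P{\left(p,a \right)} = -2325$ ($P{\left(p,a \right)} = 3 \left(-775\right) = -2325$)
$\frac{o{\left(I{\left(-9 \right)},-445 \right)}}{P{\left(Q{\left(-26 \right)},j \right)}} = \frac{1 - 24 - 445}{-2325} = \left(-468\right) \left(- \frac{1}{2325}\right) = \frac{156}{775}$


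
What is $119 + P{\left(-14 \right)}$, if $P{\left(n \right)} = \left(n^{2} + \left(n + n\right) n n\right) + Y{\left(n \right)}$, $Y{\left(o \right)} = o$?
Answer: $-5187$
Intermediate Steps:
$P{\left(n \right)} = n + n^{2} + 2 n^{3}$ ($P{\left(n \right)} = \left(n^{2} + \left(n + n\right) n n\right) + n = \left(n^{2} + 2 n n n\right) + n = \left(n^{2} + 2 n^{2} n\right) + n = \left(n^{2} + 2 n^{3}\right) + n = n + n^{2} + 2 n^{3}$)
$119 + P{\left(-14 \right)} = 119 - 14 \left(1 - 14 + 2 \left(-14\right)^{2}\right) = 119 - 14 \left(1 - 14 + 2 \cdot 196\right) = 119 - 14 \left(1 - 14 + 392\right) = 119 - 5306 = -5187$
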